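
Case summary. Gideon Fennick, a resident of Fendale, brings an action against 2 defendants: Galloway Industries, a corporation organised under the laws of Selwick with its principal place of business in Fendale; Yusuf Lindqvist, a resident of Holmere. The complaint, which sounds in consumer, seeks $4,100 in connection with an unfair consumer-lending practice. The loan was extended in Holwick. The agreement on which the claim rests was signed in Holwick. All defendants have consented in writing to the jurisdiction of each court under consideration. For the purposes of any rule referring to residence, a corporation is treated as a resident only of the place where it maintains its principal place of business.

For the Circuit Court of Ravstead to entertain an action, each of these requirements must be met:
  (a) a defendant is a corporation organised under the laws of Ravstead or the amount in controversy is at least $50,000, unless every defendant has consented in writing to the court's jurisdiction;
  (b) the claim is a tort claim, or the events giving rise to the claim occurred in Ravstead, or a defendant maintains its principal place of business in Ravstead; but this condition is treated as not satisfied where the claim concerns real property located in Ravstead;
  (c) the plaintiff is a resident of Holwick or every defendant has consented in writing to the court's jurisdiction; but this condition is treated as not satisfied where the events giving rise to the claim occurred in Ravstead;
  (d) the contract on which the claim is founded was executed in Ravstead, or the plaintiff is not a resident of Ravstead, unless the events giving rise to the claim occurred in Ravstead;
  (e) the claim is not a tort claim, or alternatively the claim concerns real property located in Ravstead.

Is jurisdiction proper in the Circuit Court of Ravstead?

No

The Circuit Court of Ravstead:
  (a) The corporate defendant(s) are organised in Selwick, not Ravstead; the amount in controversy is USD 4,100, below the 50,000 dollars floor — every alternative fails. But every defendant has filed written consent, and the 'unless' clause therefore excuses the requirement. Satisfied.
  (b) The claim is a consumer claim, not a tort claim; the operative events occurred in Holwick, not Ravstead; the corporate defendant(s) have their principal place of business in Fendale, not Ravstead — none of the alternatives is met. Not met.
  (c) Every defendant has filed written consent, so this disjunct is met. The exception is not triggered, since the operative events occurred in Holwick, not Ravstead. Satisfied.
  (d) The plaintiff resides in Fendale, which is not Ravstead, which satisfies one of the alternatives. Met.
  (e) The claim is a consumer claim, not a tort claim — that alternative is enough. Met.
  → Not every requirement is met — no jurisdiction.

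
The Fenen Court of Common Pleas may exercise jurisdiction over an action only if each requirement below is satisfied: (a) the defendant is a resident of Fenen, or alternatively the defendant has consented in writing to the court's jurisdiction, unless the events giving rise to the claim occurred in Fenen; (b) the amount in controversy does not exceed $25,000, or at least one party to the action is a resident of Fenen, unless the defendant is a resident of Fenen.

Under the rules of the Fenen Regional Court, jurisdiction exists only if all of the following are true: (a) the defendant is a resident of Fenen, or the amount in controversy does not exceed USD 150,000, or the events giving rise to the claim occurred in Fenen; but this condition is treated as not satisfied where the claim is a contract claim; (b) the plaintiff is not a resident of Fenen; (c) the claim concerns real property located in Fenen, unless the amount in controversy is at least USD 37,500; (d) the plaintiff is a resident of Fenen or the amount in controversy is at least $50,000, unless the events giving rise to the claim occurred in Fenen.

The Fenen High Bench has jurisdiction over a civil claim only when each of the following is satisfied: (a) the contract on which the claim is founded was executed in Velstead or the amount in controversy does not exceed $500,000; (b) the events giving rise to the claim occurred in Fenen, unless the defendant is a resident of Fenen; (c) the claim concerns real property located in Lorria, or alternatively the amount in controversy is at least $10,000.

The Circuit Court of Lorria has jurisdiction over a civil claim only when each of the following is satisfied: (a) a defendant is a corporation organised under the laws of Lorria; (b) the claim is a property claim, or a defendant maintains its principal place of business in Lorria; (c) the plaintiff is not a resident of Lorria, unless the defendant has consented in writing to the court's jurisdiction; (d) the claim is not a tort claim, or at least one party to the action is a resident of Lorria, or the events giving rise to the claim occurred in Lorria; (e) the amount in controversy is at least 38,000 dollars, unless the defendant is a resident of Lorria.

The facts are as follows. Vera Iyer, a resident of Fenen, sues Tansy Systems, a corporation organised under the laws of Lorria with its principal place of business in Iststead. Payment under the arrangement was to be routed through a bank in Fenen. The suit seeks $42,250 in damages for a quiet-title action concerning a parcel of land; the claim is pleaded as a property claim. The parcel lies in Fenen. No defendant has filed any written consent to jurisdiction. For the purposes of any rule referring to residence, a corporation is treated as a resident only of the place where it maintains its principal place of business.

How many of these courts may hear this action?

The Fenen Court of Common Pleas:
  (a) The defendant resides in Iststead, not Fenen; no such written consent has been filed — every alternative fails. However, the operative events occurred in Fenen, so the 'unless' proviso supplies this condition. Met.
  (b) Vera Iyer resides in Fenen, so this disjunct is met. Satisfied.
  → All conditions met; jurisdiction exists.
The Fenen Regional Court:
  (a) The amount in controversy is $42,250, within the 150,000 dollars ceiling, so this disjunct is met. The carve-out does not apply: the claim is a property claim, not a contract claim. Satisfied.
  (b) The plaintiff resides in Fenen. Condition not met.
  (c) The property lies in Fenen. Met.
  (d) The plaintiff resides in Fenen, so this disjunct is met. Satisfied.
  → At least one condition fails; no jurisdiction.
The Fenen High Bench:
  (a) The amount in controversy is $42,250, within the USD 500,000 ceiling, so this disjunct is met. Condition met.
  (b) The operative events occurred in Fenen. Condition met.
  (c) The amount in controversy is USD 42,250, which meets the USD 10,000 floor, so this disjunct is met. Condition met.
  → Jurisdiction lies.
The Circuit Court of Lorria:
  (a) Tansy Systems is organised under the laws of Lorria. Condition met.
  (b) The claim is a property claim, so this disjunct is met. Satisfied.
  (c) The plaintiff resides in Fenen, which is not Lorria. Met.
  (d) The claim is a property claim, not a tort claim, which satisfies one of the alternatives. Met.
  (e) The amount in controversy is 42,250 dollars, which meets the $38,000 floor. Condition met.
  → Jurisdiction lies.
Courts with jurisdiction: the Fenen Court of Common Pleas, the Fenen High Bench, the Circuit Court of Lorria — 3 in total.

3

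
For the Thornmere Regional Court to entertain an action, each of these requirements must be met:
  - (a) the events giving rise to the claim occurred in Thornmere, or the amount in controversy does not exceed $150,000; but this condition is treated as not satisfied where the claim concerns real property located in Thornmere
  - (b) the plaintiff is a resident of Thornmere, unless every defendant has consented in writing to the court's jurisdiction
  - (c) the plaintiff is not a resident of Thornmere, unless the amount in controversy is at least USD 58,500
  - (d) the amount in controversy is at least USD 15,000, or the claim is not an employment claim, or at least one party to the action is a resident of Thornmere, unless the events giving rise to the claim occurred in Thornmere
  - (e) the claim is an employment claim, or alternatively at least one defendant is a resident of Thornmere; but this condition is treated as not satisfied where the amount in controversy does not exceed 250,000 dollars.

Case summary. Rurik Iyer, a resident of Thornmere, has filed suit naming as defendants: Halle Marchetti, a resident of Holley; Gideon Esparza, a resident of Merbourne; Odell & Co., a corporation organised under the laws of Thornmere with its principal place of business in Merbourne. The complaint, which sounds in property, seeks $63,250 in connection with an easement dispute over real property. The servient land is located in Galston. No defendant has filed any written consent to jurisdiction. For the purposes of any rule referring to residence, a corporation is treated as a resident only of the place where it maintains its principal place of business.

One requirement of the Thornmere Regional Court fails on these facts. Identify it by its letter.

(e)

The Thornmere Regional Court:
  (a) The amount in controversy is USD 63,250, within the USD 150,000 ceiling, which satisfies one of the alternatives. And the carve-out is inapplicable — the property lies in Galston, not Thornmere. Met.
  (b) The plaintiff resides in Thornmere. Satisfied.
  (c) The plaintiff resides in Thornmere. However, the amount in controversy is USD 63,250, which meets the 58,500 dollars floor, so the 'unless' proviso supplies this condition. Met.
  (d) The amount in controversy is 63,250 dollars, which meets the USD 15,000 floor — that alternative is enough. Condition met.
  (e) The claim is a property claim, not an employment claim; no defendant resides in Thornmere (they reside in Holley, Merbourne, Merbourne) — no alternative holds. Condition not met.
Only condition (e) fails.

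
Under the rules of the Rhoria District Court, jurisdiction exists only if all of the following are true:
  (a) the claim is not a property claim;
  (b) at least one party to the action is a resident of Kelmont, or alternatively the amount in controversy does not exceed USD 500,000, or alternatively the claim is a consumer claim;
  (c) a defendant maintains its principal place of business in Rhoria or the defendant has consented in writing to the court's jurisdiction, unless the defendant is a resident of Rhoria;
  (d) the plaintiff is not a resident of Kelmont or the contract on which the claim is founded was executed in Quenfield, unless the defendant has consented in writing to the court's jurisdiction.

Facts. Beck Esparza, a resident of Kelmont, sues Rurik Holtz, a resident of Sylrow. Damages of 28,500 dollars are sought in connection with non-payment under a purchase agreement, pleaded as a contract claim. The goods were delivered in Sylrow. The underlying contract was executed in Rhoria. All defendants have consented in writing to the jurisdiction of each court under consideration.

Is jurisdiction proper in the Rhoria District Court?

Yes

The Rhoria District Court:
  (a) The claim is a contract claim, not a property claim. Condition met.
  (b) Beck Esparza resides in Kelmont, so this disjunct is met. Condition met.
  (c) Every defendant has filed written consent, so this disjunct is met. Met.
  (d) The plaintiff resides in Kelmont; the contract was executed in Rhoria, not Quenfield — none of the alternatives is met. But every defendant has filed written consent, and the 'unless' clause therefore excuses the requirement. Condition met.
  → Every requirement is satisfied — jurisdiction.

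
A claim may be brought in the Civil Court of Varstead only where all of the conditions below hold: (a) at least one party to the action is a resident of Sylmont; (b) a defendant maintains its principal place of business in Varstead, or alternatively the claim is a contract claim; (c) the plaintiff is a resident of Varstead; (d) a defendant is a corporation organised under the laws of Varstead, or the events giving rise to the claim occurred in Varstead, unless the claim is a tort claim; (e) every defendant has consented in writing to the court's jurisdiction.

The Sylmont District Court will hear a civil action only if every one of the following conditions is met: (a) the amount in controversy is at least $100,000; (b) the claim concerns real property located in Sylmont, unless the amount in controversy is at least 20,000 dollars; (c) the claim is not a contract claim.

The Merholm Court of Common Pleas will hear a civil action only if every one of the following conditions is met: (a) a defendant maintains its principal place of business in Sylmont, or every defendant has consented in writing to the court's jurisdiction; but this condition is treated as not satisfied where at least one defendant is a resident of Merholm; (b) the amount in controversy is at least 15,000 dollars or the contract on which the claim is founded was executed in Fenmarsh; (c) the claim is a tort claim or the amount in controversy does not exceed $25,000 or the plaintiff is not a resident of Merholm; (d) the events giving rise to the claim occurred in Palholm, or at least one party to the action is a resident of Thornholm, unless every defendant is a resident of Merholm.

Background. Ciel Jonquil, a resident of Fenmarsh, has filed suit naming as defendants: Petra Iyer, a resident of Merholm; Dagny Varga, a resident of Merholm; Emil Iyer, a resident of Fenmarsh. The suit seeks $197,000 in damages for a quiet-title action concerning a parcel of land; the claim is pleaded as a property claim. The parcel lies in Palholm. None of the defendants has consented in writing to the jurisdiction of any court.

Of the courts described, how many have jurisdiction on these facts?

The Civil Court of Varstead:
  (a) No party resides in Sylmont. Not satisfied.
  (b) No defendant is a corporation; the claim is a property claim, not a contract claim — none of the alternatives is met. Not met.
  (c) The plaintiff resides in Fenmarsh, not Varstead. Not met.
  (d) No defendant is a corporation; the operative events occurred in Palholm, not Varstead — no alternative holds. Nor does the 'unless' clause help: the claim is a property claim, not a tort claim. Not met.
  (e) No such written consent has been filed. Condition not met.
  → At least one condition fails; no jurisdiction.
The Sylmont District Court:
  (a) The amount in controversy is 197,000 dollars, which meets the 100,000 dollars floor. Condition met.
  (b) The property lies in Palholm, not Sylmont. However, the amount in controversy is $197,000, which meets the USD 20,000 floor, so the 'unless' proviso supplies this condition. Condition met.
  (c) The claim is a property claim, not a contract claim. Met.
  → Jurisdiction lies.
The Merholm Court of Common Pleas:
  (a) No defendant is a corporation; no such written consent has been filed — every alternative fails. Fails.
  (b) The amount in controversy is $197,000, which meets the USD 15,000 floor, which satisfies one of the alternatives. Satisfied.
  (c) The plaintiff resides in Fenmarsh, which is not Merholm, so this disjunct is met. Condition met.
  (d) The operative events occurred in Palholm, so one alternative holds. Met.
  → The court lacks jurisdiction.
Courts with jurisdiction: the Sylmont District Court — 1 in total.

1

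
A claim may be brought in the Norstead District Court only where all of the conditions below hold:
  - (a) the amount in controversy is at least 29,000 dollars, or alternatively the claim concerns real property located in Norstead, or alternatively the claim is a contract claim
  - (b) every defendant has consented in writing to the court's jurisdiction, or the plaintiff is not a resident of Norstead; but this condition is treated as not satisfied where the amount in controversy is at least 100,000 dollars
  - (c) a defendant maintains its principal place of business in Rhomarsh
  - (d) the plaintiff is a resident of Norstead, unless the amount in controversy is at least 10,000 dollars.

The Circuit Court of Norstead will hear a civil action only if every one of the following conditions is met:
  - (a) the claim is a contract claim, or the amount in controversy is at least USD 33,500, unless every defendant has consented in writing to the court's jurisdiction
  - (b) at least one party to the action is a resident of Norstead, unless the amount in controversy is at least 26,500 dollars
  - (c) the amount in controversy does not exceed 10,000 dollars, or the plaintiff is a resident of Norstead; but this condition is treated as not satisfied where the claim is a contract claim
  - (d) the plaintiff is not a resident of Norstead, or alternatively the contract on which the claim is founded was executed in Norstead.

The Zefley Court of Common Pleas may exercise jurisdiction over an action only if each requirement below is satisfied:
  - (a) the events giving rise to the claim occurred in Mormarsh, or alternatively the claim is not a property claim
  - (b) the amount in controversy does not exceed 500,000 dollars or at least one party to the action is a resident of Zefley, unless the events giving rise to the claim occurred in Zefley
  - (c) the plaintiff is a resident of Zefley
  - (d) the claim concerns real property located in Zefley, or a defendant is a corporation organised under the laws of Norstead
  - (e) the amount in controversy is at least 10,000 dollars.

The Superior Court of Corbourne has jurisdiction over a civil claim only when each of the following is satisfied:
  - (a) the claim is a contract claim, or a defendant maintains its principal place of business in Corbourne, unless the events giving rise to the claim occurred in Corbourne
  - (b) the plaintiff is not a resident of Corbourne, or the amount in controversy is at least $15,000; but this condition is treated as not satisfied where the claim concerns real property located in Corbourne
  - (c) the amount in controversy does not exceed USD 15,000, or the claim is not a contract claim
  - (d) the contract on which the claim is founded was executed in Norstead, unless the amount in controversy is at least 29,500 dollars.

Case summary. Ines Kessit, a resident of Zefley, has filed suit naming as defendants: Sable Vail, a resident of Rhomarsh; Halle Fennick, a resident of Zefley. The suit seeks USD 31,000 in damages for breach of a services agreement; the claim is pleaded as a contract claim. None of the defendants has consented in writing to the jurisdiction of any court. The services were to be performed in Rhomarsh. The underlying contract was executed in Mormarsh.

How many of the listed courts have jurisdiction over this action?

0

The Norstead District Court:
  (a) The amount in controversy is $31,000, which meets the 29,000 dollars floor, so one alternative holds. Met.
  (b) The plaintiff resides in Zefley, which is not Norstead, which satisfies one of the alternatives. And the carve-out is inapplicable — the amount in controversy is 31,000 dollars, below the 100,000 dollars floor. Condition met.
  (c) No defendant is a corporation. Condition not met.
  (d) The plaintiff resides in Zefley, not Norstead. However, the amount in controversy is $31,000, which meets the USD 10,000 floor, so the 'unless' proviso supplies this condition. Condition met.
  → The court lacks jurisdiction.
The Circuit Court of Norstead:
  (a) The claim is a contract claim, so one alternative holds. Condition met.
  (b) No party resides in Norstead. But the amount in controversy is 31,000 dollars, which meets the 26,500 dollars floor, and the 'unless' clause therefore excuses the requirement. Met.
  (c) The amount in controversy is 31,000 dollars, above the $10,000 ceiling; the plaintiff resides in Zefley, not Norstead — none of the alternatives is met. Not satisfied.
  (d) The plaintiff resides in Zefley, which is not Norstead, so one alternative holds. Condition met.
  → No jurisdiction.
The Zefley Court of Common Pleas:
  (a) The claim is a contract claim, not a property claim, so one alternative holds. Condition met.
  (b) The amount in controversy is 31,000 dollars, within the $500,000 ceiling, which satisfies one of the alternatives. Satisfied.
  (c) The plaintiff resides in Zefley. Satisfied.
  (d) The claim does not concern real property; no defendant is a corporation — none of the alternatives is met. Not met.
  (e) The amount in controversy is $31,000, which meets the USD 10,000 floor. Met.
  → The court lacks jurisdiction.
The Superior Court of Corbourne:
  (a) The claim is a contract claim, so one alternative holds. Condition met.
  (b) The plaintiff resides in Zefley, which is not Corbourne — that alternative is enough. The exception is not triggered, since the claim does not concern real property. Satisfied.
  (c) The amount in controversy is $31,000, above the $15,000 ceiling; the claim is a contract claim — every alternative fails. Not satisfied.
  (d) The contract was executed in Mormarsh, not Norstead. The proviso rescues it, though: the amount in controversy is USD 31,000, which meets the $29,500 floor. Satisfied.
  → The court lacks jurisdiction.
No court satisfies all of its conditions.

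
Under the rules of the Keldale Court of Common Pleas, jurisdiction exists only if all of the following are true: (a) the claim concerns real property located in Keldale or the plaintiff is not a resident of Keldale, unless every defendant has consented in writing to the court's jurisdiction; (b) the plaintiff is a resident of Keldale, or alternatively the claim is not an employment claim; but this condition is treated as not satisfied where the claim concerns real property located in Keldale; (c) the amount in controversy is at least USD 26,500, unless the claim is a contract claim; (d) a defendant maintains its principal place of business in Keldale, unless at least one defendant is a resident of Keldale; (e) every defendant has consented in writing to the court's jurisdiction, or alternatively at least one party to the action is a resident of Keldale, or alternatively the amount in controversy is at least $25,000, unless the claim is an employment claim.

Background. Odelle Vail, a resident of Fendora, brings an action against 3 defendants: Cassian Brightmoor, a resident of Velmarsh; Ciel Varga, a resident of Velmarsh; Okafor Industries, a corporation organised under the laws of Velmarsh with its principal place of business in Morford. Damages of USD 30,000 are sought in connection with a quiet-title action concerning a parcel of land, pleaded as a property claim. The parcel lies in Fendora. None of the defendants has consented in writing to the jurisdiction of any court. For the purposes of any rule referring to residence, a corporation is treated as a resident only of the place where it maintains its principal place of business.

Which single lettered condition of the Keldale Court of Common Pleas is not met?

(d)

The Keldale Court of Common Pleas:
  (a) The plaintiff resides in Fendora, which is not Keldale, which satisfies one of the alternatives. Condition met.
  (b) The claim is a property claim, not an employment claim, so this disjunct is met. The exception is not triggered, since the property lies in Fendora, not Keldale. Condition met.
  (c) The amount in controversy is USD 30,000, which meets the USD 26,500 floor. Met.
  (d) The corporate defendant(s) have their principal place of business in Morford, not Keldale. Nor does the 'unless' clause help: no defendant resides in Keldale (they reside in Velmarsh, Velmarsh, Morford). Condition not met.
  (e) The amount in controversy is USD 30,000, which meets the 25,000 dollars floor, so one alternative holds. Met.
Only condition (d) fails.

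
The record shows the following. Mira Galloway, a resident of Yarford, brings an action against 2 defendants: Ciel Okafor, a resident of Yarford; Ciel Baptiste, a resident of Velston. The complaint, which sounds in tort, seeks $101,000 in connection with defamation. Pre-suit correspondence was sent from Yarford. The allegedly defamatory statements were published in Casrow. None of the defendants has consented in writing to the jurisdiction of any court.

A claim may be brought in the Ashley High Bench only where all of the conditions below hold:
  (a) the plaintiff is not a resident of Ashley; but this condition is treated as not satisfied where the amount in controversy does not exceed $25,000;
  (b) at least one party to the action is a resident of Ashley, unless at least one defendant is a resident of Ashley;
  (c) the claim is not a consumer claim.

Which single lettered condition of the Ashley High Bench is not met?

The Ashley High Bench:
  (a) The plaintiff resides in Yarford, which is not Ashley. The exception is not triggered, since the amount in controversy is 101,000 dollars, above the 25,000 dollars ceiling. Condition met.
  (b) No party resides in Ashley. Nor does the 'unless' clause help: no defendant resides in Ashley (they reside in Yarford, Velston). Fails.
  (c) The claim is a tort claim, not a consumer claim. Condition met.
Only condition (b) fails.

(b)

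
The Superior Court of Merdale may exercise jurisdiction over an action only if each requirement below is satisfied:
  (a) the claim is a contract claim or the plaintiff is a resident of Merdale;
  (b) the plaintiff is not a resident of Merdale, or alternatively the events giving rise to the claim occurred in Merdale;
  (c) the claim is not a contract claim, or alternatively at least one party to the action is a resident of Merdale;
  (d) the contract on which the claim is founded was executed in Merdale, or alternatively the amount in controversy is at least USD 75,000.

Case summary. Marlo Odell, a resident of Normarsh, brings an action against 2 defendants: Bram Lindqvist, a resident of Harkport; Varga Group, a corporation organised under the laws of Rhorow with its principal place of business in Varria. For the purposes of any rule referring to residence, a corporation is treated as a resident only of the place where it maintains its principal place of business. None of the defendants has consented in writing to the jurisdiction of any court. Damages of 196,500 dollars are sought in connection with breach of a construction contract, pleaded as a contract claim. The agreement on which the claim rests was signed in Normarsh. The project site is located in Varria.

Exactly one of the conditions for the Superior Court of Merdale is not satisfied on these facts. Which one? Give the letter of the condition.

The Superior Court of Merdale:
  (a) The claim is a contract claim, so one alternative holds. Met.
  (b) The plaintiff resides in Normarsh, which is not Merdale, so this disjunct is met. Condition met.
  (c) The claim is a contract claim; no party resides in Merdale — no alternative holds. Not met.
  (d) The amount in controversy is 196,500 dollars, which meets the USD 75,000 floor, so one alternative holds. Condition met.
Only condition (c) fails.

(c)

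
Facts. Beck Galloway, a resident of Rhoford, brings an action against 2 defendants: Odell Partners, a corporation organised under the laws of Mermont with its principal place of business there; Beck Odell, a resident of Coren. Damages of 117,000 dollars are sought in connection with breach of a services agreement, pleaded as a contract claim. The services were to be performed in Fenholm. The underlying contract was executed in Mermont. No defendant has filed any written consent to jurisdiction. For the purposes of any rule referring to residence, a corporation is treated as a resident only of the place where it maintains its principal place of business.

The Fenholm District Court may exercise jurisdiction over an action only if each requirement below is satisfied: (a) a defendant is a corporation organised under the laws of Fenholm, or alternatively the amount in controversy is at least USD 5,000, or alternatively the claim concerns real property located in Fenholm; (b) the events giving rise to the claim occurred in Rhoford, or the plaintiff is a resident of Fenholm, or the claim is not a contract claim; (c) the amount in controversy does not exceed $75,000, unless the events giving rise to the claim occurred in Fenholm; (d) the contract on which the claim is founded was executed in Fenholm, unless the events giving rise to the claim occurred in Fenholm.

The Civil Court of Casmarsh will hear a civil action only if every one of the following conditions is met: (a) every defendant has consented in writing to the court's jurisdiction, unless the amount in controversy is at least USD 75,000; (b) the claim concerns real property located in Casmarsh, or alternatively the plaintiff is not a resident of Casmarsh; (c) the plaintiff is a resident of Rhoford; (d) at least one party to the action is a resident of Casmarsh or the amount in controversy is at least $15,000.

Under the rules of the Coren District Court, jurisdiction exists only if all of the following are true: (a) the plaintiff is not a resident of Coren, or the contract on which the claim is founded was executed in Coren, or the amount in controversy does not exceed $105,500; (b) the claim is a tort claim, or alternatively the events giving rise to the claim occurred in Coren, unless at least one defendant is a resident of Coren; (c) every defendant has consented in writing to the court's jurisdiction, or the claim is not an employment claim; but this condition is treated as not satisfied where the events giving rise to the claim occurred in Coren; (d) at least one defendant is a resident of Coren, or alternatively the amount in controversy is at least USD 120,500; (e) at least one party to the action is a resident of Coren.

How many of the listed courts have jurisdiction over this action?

2

The Fenholm District Court:
  (a) The amount in controversy is USD 117,000, which meets the 5,000 dollars floor — that alternative is enough. Satisfied.
  (b) The operative events occurred in Fenholm, not Rhoford; the plaintiff resides in Rhoford, not Fenholm; the claim is a contract claim — no alternative holds. Not satisfied.
  (c) The amount in controversy is USD 117,000, above the USD 75,000 ceiling. But the operative events occurred in Fenholm, and the 'unless' clause therefore excuses the requirement. Condition met.
  (d) The contract was executed in Mermont, not Fenholm. The proviso rescues it, though: the operative events occurred in Fenholm. Condition met.
  → At least one condition fails; no jurisdiction.
The Civil Court of Casmarsh:
  (a) No such written consent has been filed. But the amount in controversy is USD 117,000, which meets the 75,000 dollars floor, and the 'unless' clause therefore excuses the requirement. Condition met.
  (b) The plaintiff resides in Rhoford, which is not Casmarsh, so one alternative holds. Satisfied.
  (c) The plaintiff resides in Rhoford. Condition met.
  (d) The amount in controversy is $117,000, which meets the $15,000 floor, so this disjunct is met. Condition met.
  → Every requirement is satisfied — jurisdiction.
The Coren District Court:
  (a) The plaintiff resides in Rhoford, which is not Coren, so one alternative holds. Satisfied.
  (b) The claim is a contract claim, not a tort claim; the operative events occurred in Fenholm, not Coren — every alternative fails. However, Beck Odell resides in Coren, so the 'unless' proviso supplies this condition. Satisfied.
  (c) The claim is a contract claim, not an employment claim — that alternative is enough. And the carve-out is inapplicable — the operative events occurred in Fenholm, not Coren. Satisfied.
  (d) Beck Odell resides in Coren, which satisfies one of the alternatives. Met.
  (e) Beck Odell resides in Coren. Condition met.
  → Every requirement is satisfied — jurisdiction.
Courts with jurisdiction: the Civil Court of Casmarsh, the Coren District Court — 2 in total.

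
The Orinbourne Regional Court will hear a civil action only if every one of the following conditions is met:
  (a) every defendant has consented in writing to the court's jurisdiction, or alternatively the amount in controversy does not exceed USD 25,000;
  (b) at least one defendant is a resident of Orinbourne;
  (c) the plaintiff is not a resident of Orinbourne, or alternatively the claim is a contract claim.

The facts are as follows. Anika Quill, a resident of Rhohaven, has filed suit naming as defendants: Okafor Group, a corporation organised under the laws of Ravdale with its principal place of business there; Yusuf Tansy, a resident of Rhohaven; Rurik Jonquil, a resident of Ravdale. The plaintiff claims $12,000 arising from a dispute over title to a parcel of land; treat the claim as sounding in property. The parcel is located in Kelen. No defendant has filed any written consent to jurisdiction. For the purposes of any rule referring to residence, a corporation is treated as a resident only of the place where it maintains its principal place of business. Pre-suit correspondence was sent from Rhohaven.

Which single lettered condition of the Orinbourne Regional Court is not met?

The Orinbourne Regional Court:
  (a) The amount in controversy is 12,000 dollars, within the $25,000 ceiling, which satisfies one of the alternatives. Met.
  (b) No defendant resides in Orinbourne (they reside in Ravdale, Rhohaven, Ravdale). Fails.
  (c) The plaintiff resides in Rhohaven, which is not Orinbourne — that alternative is enough. Met.
Only condition (b) fails.

(b)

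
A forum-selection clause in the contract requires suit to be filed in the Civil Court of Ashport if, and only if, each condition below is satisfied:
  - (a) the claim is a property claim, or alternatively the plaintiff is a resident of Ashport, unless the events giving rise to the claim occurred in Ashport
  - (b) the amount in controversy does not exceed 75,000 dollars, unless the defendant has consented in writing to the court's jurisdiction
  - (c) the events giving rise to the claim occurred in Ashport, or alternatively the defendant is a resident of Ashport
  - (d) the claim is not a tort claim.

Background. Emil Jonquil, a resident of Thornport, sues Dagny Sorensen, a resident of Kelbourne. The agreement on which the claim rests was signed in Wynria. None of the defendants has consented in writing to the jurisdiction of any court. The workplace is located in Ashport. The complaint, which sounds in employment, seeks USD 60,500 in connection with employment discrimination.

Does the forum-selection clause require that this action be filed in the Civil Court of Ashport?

The Civil Court of Ashport:
  (a) The claim is an employment claim, not a property claim; the plaintiff resides in Thornport, not Ashport — every alternative fails. The proviso rescues it, though: the operative events occurred in Ashport. Met.
  (b) The amount in controversy is USD 60,500, within the 75,000 dollars ceiling. Met.
  (c) The operative events occurred in Ashport — that alternative is enough. Condition met.
  (d) The claim is an employment claim, not a tort claim. Condition met.
  → Forum clause is triggered.

Yes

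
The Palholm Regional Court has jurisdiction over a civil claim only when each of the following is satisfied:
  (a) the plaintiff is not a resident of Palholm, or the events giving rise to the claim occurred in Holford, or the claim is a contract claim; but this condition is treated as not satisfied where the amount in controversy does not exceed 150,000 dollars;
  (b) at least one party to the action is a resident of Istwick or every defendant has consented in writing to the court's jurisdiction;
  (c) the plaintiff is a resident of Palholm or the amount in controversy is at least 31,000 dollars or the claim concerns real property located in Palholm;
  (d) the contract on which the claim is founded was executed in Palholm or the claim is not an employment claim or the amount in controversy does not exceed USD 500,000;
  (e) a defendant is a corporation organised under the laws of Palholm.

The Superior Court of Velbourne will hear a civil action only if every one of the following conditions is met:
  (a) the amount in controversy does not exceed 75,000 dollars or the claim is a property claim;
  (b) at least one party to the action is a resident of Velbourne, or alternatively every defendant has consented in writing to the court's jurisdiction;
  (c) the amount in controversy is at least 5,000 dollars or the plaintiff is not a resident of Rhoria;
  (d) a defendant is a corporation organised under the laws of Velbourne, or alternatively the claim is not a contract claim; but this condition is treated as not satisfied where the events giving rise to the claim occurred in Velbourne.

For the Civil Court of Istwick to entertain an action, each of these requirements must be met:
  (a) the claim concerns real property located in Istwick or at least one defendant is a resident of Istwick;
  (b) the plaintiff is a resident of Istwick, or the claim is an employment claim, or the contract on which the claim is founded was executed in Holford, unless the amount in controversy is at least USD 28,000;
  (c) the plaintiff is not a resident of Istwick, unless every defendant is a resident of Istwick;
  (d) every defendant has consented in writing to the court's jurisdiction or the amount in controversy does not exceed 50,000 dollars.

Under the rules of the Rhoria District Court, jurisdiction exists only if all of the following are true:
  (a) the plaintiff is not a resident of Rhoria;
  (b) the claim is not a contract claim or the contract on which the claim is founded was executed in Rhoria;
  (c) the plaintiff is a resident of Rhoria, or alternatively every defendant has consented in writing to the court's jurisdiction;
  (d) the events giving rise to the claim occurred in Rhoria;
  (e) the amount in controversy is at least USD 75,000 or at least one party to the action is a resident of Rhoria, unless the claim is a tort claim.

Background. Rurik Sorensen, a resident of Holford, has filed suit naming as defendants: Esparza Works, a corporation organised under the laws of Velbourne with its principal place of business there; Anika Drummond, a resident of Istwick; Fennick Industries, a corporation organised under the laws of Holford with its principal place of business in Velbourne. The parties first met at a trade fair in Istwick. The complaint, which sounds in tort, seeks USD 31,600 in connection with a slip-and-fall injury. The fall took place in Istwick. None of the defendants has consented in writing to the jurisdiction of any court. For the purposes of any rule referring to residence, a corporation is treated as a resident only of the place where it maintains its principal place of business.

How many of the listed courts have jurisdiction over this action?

2

The Palholm Regional Court:
  (a) The plaintiff resides in Holford, which is not Palholm, which satisfies one of the alternatives. But the carve-out bites: the amount in controversy is $31,600, within the USD 150,000 ceiling. Not satisfied.
  (b) Anika Drummond resides in Istwick — that alternative is enough. Satisfied.
  (c) The amount in controversy is 31,600 dollars, which meets the 31,000 dollars floor, so one alternative holds. Met.
  (d) The claim is a tort claim, not an employment claim, so one alternative holds. Satisfied.
  (e) The corporate defendant(s) are organised in Holford, Velbourne, not Palholm. Fails.
  → The court lacks jurisdiction.
The Superior Court of Velbourne:
  (a) The amount in controversy is $31,600, within the $75,000 ceiling, which satisfies one of the alternatives. Satisfied.
  (b) Esparza Works resides in Velbourne — that alternative is enough. Condition met.
  (c) The amount in controversy is USD 31,600, which meets the USD 5,000 floor, so this disjunct is met. Condition met.
  (d) Esparza Works is organised under the laws of Velbourne, so one alternative holds. The exception is not triggered, since the operative events occurred in Istwick, not Velbourne. Condition met.
  → Every requirement is satisfied — jurisdiction.
The Civil Court of Istwick:
  (a) Anika Drummond resides in Istwick, so one alternative holds. Met.
  (b) The plaintiff resides in Holford, not Istwick; the claim is a tort claim, not an employment claim; no contract (and hence no place of execution) is alleged — none of the alternatives is met. But the amount in controversy is 31,600 dollars, which meets the USD 28,000 floor, and the 'unless' clause therefore excuses the requirement. Condition met.
  (c) The plaintiff resides in Holford, which is not Istwick. Satisfied.
  (d) The amount in controversy is USD 31,600, within the 50,000 dollars ceiling, so one alternative holds. Met.
  → All conditions met; jurisdiction exists.
The Rhoria District Court:
  (a) The plaintiff resides in Holford, which is not Rhoria. Met.
  (b) The claim is a tort claim, not a contract claim, which satisfies one of the alternatives. Met.
  (c) The plaintiff resides in Holford, not Rhoria; no such written consent has been filed — none of the alternatives is met. Fails.
  (d) The operative events occurred in Istwick, not Rhoria. Not satisfied.
  (e) The amount in controversy is $31,600, below the $75,000 floor; no party resides in Rhoria — every alternative fails. But the claim is a tort claim, and the 'unless' clause therefore excuses the requirement. Satisfied.
  → No jurisdiction.
Courts with jurisdiction: the Superior Court of Velbourne, the Civil Court of Istwick — 2 in total.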